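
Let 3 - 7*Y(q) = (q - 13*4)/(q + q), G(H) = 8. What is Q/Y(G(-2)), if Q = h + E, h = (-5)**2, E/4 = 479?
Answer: 54348/23 ≈ 2363.0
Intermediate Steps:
E = 1916 (E = 4*479 = 1916)
Y(q) = 3/7 - (-52 + q)/(14*q) (Y(q) = 3/7 - (q - 13*4)/(7*(q + q)) = 3/7 - (q - 52)/(7*(2*q)) = 3/7 - (-52 + q)*1/(2*q)/7 = 3/7 - (-52 + q)/(14*q))
h = 25
Q = 1941 (Q = 25 + 1916 = 1941)
Q/Y(G(-2)) = 1941/(((1/14)*(52 + 5*8)/8)) = 1941/(((1/14)*(1/8)*(52 + 40))) = 1941/(((1/14)*(1/8)*92)) = 1941/(23/28) = 1941*(28/23) = 54348/23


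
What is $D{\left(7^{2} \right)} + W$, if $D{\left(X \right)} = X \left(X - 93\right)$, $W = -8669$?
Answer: $-10825$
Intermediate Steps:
$D{\left(X \right)} = X \left(-93 + X\right)$
$D{\left(7^{2} \right)} + W = 7^{2} \left(-93 + 7^{2}\right) - 8669 = 49 \left(-93 + 49\right) - 8669 = 49 \left(-44\right) - 8669 = -2156 - 8669 = -10825$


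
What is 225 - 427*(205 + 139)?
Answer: -146663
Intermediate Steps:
225 - 427*(205 + 139) = 225 - 427*344 = 225 - 146888 = -146663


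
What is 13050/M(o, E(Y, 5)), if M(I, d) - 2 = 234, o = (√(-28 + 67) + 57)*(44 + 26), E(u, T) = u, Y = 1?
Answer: 6525/118 ≈ 55.297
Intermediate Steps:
o = 3990 + 70*√39 (o = (√39 + 57)*70 = (57 + √39)*70 = 3990 + 70*√39 ≈ 4427.1)
M(I, d) = 236 (M(I, d) = 2 + 234 = 236)
13050/M(o, E(Y, 5)) = 13050/236 = 13050*(1/236) = 6525/118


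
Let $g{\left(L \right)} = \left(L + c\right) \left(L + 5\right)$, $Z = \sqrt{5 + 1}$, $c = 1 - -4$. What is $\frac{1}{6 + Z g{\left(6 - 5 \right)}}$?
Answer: $- \frac{1}{1290} + \frac{\sqrt{6}}{215} \approx 0.010618$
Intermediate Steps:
$c = 5$ ($c = 1 + 4 = 5$)
$Z = \sqrt{6} \approx 2.4495$
$g{\left(L \right)} = \left(5 + L\right)^{2}$ ($g{\left(L \right)} = \left(L + 5\right) \left(L + 5\right) = \left(5 + L\right) \left(5 + L\right) = \left(5 + L\right)^{2}$)
$\frac{1}{6 + Z g{\left(6 - 5 \right)}} = \frac{1}{6 + \sqrt{6} \left(25 + \left(6 - 5\right)^{2} + 10 \left(6 - 5\right)\right)} = \frac{1}{6 + \sqrt{6} \left(25 + 1^{2} + 10 \cdot 1\right)} = \frac{1}{6 + \sqrt{6} \left(25 + 1 + 10\right)} = \frac{1}{6 + \sqrt{6} \cdot 36} = \frac{1}{6 + 36 \sqrt{6}}$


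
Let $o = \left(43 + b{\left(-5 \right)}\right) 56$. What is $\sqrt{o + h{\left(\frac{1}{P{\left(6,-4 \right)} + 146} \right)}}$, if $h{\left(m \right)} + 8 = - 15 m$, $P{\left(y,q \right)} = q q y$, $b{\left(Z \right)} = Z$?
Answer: $\frac{5 \sqrt{41042}}{22} \approx 46.043$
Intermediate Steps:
$P{\left(y,q \right)} = y q^{2}$ ($P{\left(y,q \right)} = q^{2} y = y q^{2}$)
$o = 2128$ ($o = \left(43 - 5\right) 56 = 38 \cdot 56 = 2128$)
$h{\left(m \right)} = -8 - 15 m$
$\sqrt{o + h{\left(\frac{1}{P{\left(6,-4 \right)} + 146} \right)}} = \sqrt{2128 - \left(8 + \frac{15}{6 \left(-4\right)^{2} + 146}\right)} = \sqrt{2128 - \left(8 + \frac{15}{6 \cdot 16 + 146}\right)} = \sqrt{2128 - \left(8 + \frac{15}{96 + 146}\right)} = \sqrt{2128 - \left(8 + \frac{15}{242}\right)} = \sqrt{2128 - \frac{1951}{242}} = \sqrt{\frac{513025}{242}} = \frac{5 \sqrt{41042}}{22}$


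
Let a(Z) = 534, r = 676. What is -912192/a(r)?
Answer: -152032/89 ≈ -1708.2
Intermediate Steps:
-912192/a(r) = -912192/534 = -912192*1/534 = -152032/89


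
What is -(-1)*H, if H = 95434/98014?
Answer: 47717/49007 ≈ 0.97368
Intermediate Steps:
H = 47717/49007 (H = 95434*(1/98014) = 47717/49007 ≈ 0.97368)
-(-1)*H = -(-1)*47717/49007 = -1*(-47717/49007) = 47717/49007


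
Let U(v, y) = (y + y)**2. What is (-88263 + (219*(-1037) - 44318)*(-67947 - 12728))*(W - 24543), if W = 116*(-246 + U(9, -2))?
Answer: -1121619833115376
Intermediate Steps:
U(v, y) = 4*y**2 (U(v, y) = (2*y)**2 = 4*y**2)
W = -26680 (W = 116*(-246 + 4*(-2)**2) = 116*(-246 + 4*4) = 116*(-246 + 16) = 116*(-230) = -26680)
(-88263 + (219*(-1037) - 44318)*(-67947 - 12728))*(W - 24543) = (-88263 + (219*(-1037) - 44318)*(-67947 - 12728))*(-26680 - 24543) = (-88263 + (-227103 - 44318)*(-80675))*(-51223) = (-88263 - 271421*(-80675))*(-51223) = (-88263 + 21896889175)*(-51223) = 21896800912*(-51223) = -1121619833115376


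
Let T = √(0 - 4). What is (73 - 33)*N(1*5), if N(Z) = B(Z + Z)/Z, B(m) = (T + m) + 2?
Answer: 96 + 16*I ≈ 96.0 + 16.0*I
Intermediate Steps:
T = 2*I (T = √(-4) = 2*I ≈ 2.0*I)
B(m) = 2 + m + 2*I (B(m) = (2*I + m) + 2 = (m + 2*I) + 2 = 2 + m + 2*I)
N(Z) = (2 + 2*I + 2*Z)/Z (N(Z) = (2 + (Z + Z) + 2*I)/Z = (2 + 2*Z + 2*I)/Z = (2 + 2*I + 2*Z)/Z)
(73 - 33)*N(1*5) = (73 - 33)*(2*(1 + I + 1*5)/((1*5))) = 40*(2*(1 + I + 5)/5) = 40*(2*(⅕)*(6 + I)) = 40*(12/5 + 2*I/5) = 96 + 16*I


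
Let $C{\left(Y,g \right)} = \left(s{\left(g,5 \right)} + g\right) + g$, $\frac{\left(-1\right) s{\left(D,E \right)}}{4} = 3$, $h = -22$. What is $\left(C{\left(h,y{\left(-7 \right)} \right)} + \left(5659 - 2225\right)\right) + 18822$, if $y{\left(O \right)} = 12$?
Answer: $22268$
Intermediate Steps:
$s{\left(D,E \right)} = -12$ ($s{\left(D,E \right)} = \left(-4\right) 3 = -12$)
$C{\left(Y,g \right)} = -12 + 2 g$ ($C{\left(Y,g \right)} = \left(-12 + g\right) + g = -12 + 2 g$)
$\left(C{\left(h,y{\left(-7 \right)} \right)} + \left(5659 - 2225\right)\right) + 18822 = \left(\left(-12 + 2 \cdot 12\right) + \left(5659 - 2225\right)\right) + 18822 = \left(\left(-12 + 24\right) + \left(5659 - 2225\right)\right) + 18822 = \left(12 + 3434\right) + 18822 = 3446 + 18822 = 22268$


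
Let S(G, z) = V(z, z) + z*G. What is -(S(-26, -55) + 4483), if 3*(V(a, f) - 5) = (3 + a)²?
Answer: -20458/3 ≈ -6819.3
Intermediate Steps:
V(a, f) = 5 + (3 + a)²/3
S(G, z) = 5 + (3 + z)²/3 + G*z (S(G, z) = (5 + (3 + z)²/3) + z*G = (5 + (3 + z)²/3) + G*z = 5 + (3 + z)²/3 + G*z)
-(S(-26, -55) + 4483) = -((5 + (3 - 55)²/3 - 26*(-55)) + 4483) = -((5 + (⅓)*(-52)² + 1430) + 4483) = -((5 + (⅓)*2704 + 1430) + 4483) = -((5 + 2704/3 + 1430) + 4483) = -(7009/3 + 4483) = -1*20458/3 = -20458/3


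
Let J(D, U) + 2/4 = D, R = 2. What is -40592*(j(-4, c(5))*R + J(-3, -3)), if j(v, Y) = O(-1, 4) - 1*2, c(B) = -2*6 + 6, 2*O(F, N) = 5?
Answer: 101480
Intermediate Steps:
O(F, N) = 5/2 (O(F, N) = (1/2)*5 = 5/2)
J(D, U) = -1/2 + D
c(B) = -6 (c(B) = -12 + 6 = -6)
j(v, Y) = 1/2 (j(v, Y) = 5/2 - 1*2 = 5/2 - 2 = 1/2)
-40592*(j(-4, c(5))*R + J(-3, -3)) = -40592*((1/2)*2 + (-1/2 - 3)) = -40592*(1 - 7/2) = -40592*(-5/2) = 101480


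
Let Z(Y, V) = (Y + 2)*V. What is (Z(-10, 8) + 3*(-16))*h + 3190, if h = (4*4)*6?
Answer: -7562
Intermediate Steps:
Z(Y, V) = V*(2 + Y) (Z(Y, V) = (2 + Y)*V = V*(2 + Y))
h = 96 (h = 16*6 = 96)
(Z(-10, 8) + 3*(-16))*h + 3190 = (8*(2 - 10) + 3*(-16))*96 + 3190 = (8*(-8) - 48)*96 + 3190 = (-64 - 48)*96 + 3190 = -112*96 + 3190 = -10752 + 3190 = -7562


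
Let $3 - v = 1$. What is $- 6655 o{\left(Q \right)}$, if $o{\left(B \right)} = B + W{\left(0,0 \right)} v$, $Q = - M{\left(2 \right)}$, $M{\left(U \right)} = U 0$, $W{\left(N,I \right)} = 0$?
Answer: $0$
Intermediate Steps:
$v = 2$ ($v = 3 - 1 = 2$)
$M{\left(U \right)} = 0$
$Q = 0$ ($Q = \left(-1\right) 0 = 0$)
$o{\left(B \right)} = B$ ($o{\left(B \right)} = B + 0 \cdot 2 = B + 0 = B$)
$- 6655 o{\left(Q \right)} = \left(-6655\right) 0 = 0$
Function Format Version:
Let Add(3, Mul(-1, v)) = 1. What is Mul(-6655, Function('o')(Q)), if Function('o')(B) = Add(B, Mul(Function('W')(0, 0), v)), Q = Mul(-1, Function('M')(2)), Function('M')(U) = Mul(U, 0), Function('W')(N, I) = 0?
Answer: 0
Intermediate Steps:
v = 2 (v = Add(3, Mul(-1, 1)) = Add(3, -1) = 2)
Function('M')(U) = 0
Q = 0 (Q = Mul(-1, 0) = 0)
Function('o')(B) = B (Function('o')(B) = Add(B, Mul(0, 2)) = Add(B, 0) = B)
Mul(-6655, Function('o')(Q)) = Mul(-6655, 0) = 0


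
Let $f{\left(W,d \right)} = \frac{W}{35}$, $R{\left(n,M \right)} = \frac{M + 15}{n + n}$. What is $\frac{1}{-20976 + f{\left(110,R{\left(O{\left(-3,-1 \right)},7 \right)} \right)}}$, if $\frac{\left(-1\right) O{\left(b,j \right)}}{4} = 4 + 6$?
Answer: $- \frac{7}{146810} \approx -4.7681 \cdot 10^{-5}$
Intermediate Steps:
$O{\left(b,j \right)} = -40$ ($O{\left(b,j \right)} = - 4 \left(4 + 6\right) = \left(-4\right) 10 = -40$)
$R{\left(n,M \right)} = \frac{15 + M}{2 n}$
$f{\left(W,d \right)} = \frac{W}{35}$ ($f{\left(W,d \right)} = W \frac{1}{35} = \frac{W}{35}$)
$\frac{1}{-20976 + f{\left(110,R{\left(O{\left(-3,-1 \right)},7 \right)} \right)}} = \frac{1}{-20976 + \frac{1}{35} \cdot 110} = \frac{1}{-20976 + \frac{22}{7}} = \frac{1}{- \frac{146810}{7}} = - \frac{7}{146810}$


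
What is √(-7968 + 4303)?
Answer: I*√3665 ≈ 60.539*I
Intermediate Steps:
√(-7968 + 4303) = √(-3665) = I*√3665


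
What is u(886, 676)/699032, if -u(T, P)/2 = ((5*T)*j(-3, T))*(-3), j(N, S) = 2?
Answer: 6645/87379 ≈ 0.076048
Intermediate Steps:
u(T, P) = 60*T (u(T, P) = -2*(5*T)*2*(-3) = -2*10*T*(-3) = -(-60)*T = 60*T)
u(886, 676)/699032 = (60*886)/699032 = 53160*(1/699032) = 6645/87379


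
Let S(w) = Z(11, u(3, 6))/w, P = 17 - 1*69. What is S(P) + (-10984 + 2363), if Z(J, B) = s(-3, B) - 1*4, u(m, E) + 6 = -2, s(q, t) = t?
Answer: -112070/13 ≈ -8620.8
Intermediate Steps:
u(m, E) = -8 (u(m, E) = -6 - 2 = -8)
P = -52 (P = 17 - 69 = -52)
Z(J, B) = -4 + B (Z(J, B) = B - 1*4 = B - 4 = -4 + B)
S(w) = -12/w (S(w) = (-4 - 8)/w = -12/w)
S(P) + (-10984 + 2363) = -12/(-52) + (-10984 + 2363) = -12*(-1/52) - 8621 = 3/13 - 8621 = -112070/13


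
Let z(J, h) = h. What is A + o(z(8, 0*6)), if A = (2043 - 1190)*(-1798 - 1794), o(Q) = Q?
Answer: -3063976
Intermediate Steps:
A = -3063976 (A = 853*(-3592) = -3063976)
A + o(z(8, 0*6)) = -3063976 + 0*6 = -3063976 + 0 = -3063976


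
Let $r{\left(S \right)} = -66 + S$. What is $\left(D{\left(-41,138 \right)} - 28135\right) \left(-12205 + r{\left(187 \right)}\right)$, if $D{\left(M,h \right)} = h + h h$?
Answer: $108188052$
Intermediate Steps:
$D{\left(M,h \right)} = h + h^{2}$
$\left(D{\left(-41,138 \right)} - 28135\right) \left(-12205 + r{\left(187 \right)}\right) = \left(138 \left(1 + 138\right) - 28135\right) \left(-12205 + \left(-66 + 187\right)\right) = \left(138 \cdot 139 - 28135\right) \left(-12205 + 121\right) = \left(19182 - 28135\right) \left(-12084\right) = \left(-8953\right) \left(-12084\right) = 108188052$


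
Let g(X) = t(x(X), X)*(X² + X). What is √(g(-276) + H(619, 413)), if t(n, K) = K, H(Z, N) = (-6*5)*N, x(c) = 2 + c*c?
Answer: I*√20960790 ≈ 4578.3*I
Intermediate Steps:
x(c) = 2 + c²
H(Z, N) = -30*N
g(X) = X*(X + X²) (g(X) = X*(X² + X) = X*(X + X²))
√(g(-276) + H(619, 413)) = √((-276)²*(1 - 276) - 30*413) = √(76176*(-275) - 12390) = √(-20948400 - 12390) = √(-20960790) = I*√20960790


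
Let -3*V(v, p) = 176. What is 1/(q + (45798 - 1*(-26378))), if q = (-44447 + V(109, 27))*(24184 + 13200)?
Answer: -3/4991183000 ≈ -6.0106e-10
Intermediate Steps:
V(v, p) = -176/3 (V(v, p) = -⅓*176 = -176/3)
q = -4991399528/3 (q = (-44447 - 176/3)*(24184 + 13200) = -133517/3*37384 = -4991399528/3 ≈ -1.6638e+9)
1/(q + (45798 - 1*(-26378))) = 1/(-4991399528/3 + (45798 - 1*(-26378))) = 1/(-4991399528/3 + (45798 + 26378)) = 1/(-4991399528/3 + 72176) = 1/(-4991183000/3) = -3/4991183000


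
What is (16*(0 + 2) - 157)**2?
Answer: 15625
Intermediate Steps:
(16*(0 + 2) - 157)**2 = (16*2 - 157)**2 = (32 - 157)**2 = (-125)**2 = 15625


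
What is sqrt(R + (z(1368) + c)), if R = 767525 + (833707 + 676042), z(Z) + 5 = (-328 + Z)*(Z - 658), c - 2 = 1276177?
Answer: 6*sqrt(119218) ≈ 2071.7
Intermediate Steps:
c = 1276179 (c = 2 + 1276177 = 1276179)
z(Z) = -5 + (-658 + Z)*(-328 + Z) (z(Z) = -5 + (-328 + Z)*(Z - 658) = -5 + (-328 + Z)*(-658 + Z) = -5 + (-658 + Z)*(-328 + Z))
R = 2277274 (R = 767525 + 1509749 = 2277274)
sqrt(R + (z(1368) + c)) = sqrt(2277274 + ((215819 + 1368**2 - 986*1368) + 1276179)) = sqrt(2277274 + ((215819 + 1871424 - 1348848) + 1276179)) = sqrt(2277274 + (738395 + 1276179)) = sqrt(2277274 + 2014574) = sqrt(4291848) = 6*sqrt(119218)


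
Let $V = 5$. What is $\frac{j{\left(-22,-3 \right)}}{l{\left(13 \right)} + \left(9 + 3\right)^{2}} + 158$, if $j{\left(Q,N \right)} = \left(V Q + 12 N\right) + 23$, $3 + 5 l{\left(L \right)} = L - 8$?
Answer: $\frac{113461}{722} \approx 157.15$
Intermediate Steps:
$l{\left(L \right)} = - \frac{11}{5} + \frac{L}{5}$ ($l{\left(L \right)} = - \frac{3}{5} + \frac{L - 8}{5} = - \frac{3}{5} + \frac{-8 + L}{5} = - \frac{3}{5} + \left(- \frac{8}{5} + \frac{L}{5}\right) = - \frac{11}{5} + \frac{L}{5}$)
$j{\left(Q,N \right)} = 23 + 5 Q + 12 N$ ($j{\left(Q,N \right)} = \left(5 Q + 12 N\right) + 23 = 23 + 5 Q + 12 N$)
$\frac{j{\left(-22,-3 \right)}}{l{\left(13 \right)} + \left(9 + 3\right)^{2}} + 158 = \frac{23 + 5 \left(-22\right) + 12 \left(-3\right)}{\left(- \frac{11}{5} + \frac{1}{5} \cdot 13\right) + \left(9 + 3\right)^{2}} + 158 = \frac{23 - 110 - 36}{\left(- \frac{11}{5} + \frac{13}{5}\right) + 12^{2}} + 158 = \frac{1}{\frac{2}{5} + 144} \left(-123\right) + 158 = \frac{1}{\frac{722}{5}} \left(-123\right) + 158 = \frac{5}{722} \left(-123\right) + 158 = - \frac{615}{722} + 158 = \frac{113461}{722}$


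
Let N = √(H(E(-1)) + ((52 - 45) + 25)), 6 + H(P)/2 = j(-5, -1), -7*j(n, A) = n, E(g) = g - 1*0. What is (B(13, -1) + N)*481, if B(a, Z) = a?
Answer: 6253 + 2405*√42/7 ≈ 8479.6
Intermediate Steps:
E(g) = g (E(g) = g + 0 = g)
j(n, A) = -n/7
H(P) = -74/7 (H(P) = -12 + 2*(-⅐*(-5)) = -12 + 2*(5/7) = -12 + 10/7 = -74/7)
N = 5*√42/7 (N = √(-74/7 + ((52 - 45) + 25)) = √(-74/7 + (7 + 25)) = √(-74/7 + 32) = √(150/7) = 5*√42/7 ≈ 4.6291)
(B(13, -1) + N)*481 = (13 + 5*√42/7)*481 = 6253 + 2405*√42/7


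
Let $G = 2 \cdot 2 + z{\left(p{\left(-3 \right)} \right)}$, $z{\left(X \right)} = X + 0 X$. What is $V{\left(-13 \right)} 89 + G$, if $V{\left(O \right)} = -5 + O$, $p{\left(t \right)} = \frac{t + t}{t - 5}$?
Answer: $- \frac{6389}{4} \approx -1597.3$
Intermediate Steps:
$p{\left(t \right)} = \frac{2 t}{-5 + t}$
$z{\left(X \right)} = X$ ($z{\left(X \right)} = X + 0 = X$)
$G = \frac{19}{4}$ ($G = 2 \cdot 2 + 2 \left(-3\right) \frac{1}{-5 - 3} = 4 + 2 \left(-3\right) \frac{1}{-8} = 4 + 2 \left(-3\right) \left(- \frac{1}{8}\right) = 4 + \frac{3}{4} = \frac{19}{4} \approx 4.75$)
$V{\left(-13 \right)} 89 + G = \left(-5 - 13\right) 89 + \frac{19}{4} = \left(-18\right) 89 + \frac{19}{4} = -1602 + \frac{19}{4} = - \frac{6389}{4}$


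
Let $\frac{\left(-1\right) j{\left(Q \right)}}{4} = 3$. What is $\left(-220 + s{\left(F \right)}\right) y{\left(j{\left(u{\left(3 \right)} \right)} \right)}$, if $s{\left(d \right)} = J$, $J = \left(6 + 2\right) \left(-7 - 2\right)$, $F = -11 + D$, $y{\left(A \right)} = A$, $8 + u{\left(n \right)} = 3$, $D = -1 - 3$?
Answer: $3504$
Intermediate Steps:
$D = -4$ ($D = -1 - 3 = -4$)
$u{\left(n \right)} = -5$ ($u{\left(n \right)} = -8 + 3 = -5$)
$j{\left(Q \right)} = -12$ ($j{\left(Q \right)} = \left(-4\right) 3 = -12$)
$F = -15$ ($F = -11 - 4 = -15$)
$J = -72$ ($J = 8 \left(-9\right) = -72$)
$s{\left(d \right)} = -72$
$\left(-220 + s{\left(F \right)}\right) y{\left(j{\left(u{\left(3 \right)} \right)} \right)} = \left(-220 - 72\right) \left(-12\right) = \left(-292\right) \left(-12\right) = 3504$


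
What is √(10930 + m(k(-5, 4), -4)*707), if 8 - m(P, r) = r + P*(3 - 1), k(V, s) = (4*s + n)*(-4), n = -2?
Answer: √98598 ≈ 314.00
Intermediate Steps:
k(V, s) = 8 - 16*s (k(V, s) = (4*s - 2)*(-4) = (-2 + 4*s)*(-4) = 8 - 16*s)
m(P, r) = 8 - r - 2*P (m(P, r) = 8 - (r + P*(3 - 1)) = 8 - (r + P*2) = 8 - (r + 2*P) = 8 + (-r - 2*P) = 8 - r - 2*P)
√(10930 + m(k(-5, 4), -4)*707) = √(10930 + (8 - 1*(-4) - 2*(8 - 16*4))*707) = √(10930 + (8 + 4 - 2*(8 - 64))*707) = √(10930 + (8 + 4 - 2*(-56))*707) = √(10930 + (8 + 4 + 112)*707) = √(10930 + 124*707) = √(10930 + 87668) = √98598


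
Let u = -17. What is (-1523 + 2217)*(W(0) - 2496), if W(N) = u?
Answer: -1744022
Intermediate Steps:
W(N) = -17
(-1523 + 2217)*(W(0) - 2496) = (-1523 + 2217)*(-17 - 2496) = 694*(-2513) = -1744022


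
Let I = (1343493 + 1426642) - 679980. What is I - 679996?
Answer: 1410159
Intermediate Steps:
I = 2090155 (I = 2770135 - 679980 = 2090155)
I - 679996 = 2090155 - 679996 = 1410159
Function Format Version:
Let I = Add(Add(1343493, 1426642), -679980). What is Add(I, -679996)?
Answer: 1410159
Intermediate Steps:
I = 2090155 (I = Add(2770135, -679980) = 2090155)
Add(I, -679996) = Add(2090155, -679996) = 1410159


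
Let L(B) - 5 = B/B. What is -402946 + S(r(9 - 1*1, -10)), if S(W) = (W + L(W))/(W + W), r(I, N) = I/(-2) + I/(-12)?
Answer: -2820623/7 ≈ -4.0295e+5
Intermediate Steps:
L(B) = 6 (L(B) = 5 + B/B = 5 + 1 = 6)
r(I, N) = -7*I/12 (r(I, N) = I*(-½) + I*(-1/12) = -I/2 - I/12 = -7*I/12)
S(W) = (6 + W)/(2*W) (S(W) = (W + 6)/(W + W) = (6 + W)/((2*W)) = (6 + W)*(1/(2*W)) = (6 + W)/(2*W))
-402946 + S(r(9 - 1*1, -10)) = -402946 + (6 - 7*(9 - 1*1)/12)/(2*((-7*(9 - 1*1)/12))) = -402946 + (6 - 7*(9 - 1)/12)/(2*((-7*(9 - 1)/12))) = -402946 + (6 - 7/12*8)/(2*((-7/12*8))) = -402946 + (6 - 14/3)/(2*(-14/3)) = -402946 + (½)*(-3/14)*(4/3) = -402946 - ⅐ = -2820623/7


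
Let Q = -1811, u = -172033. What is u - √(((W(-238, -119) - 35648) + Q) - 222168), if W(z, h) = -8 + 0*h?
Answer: -172033 - I*√259635 ≈ -1.7203e+5 - 509.54*I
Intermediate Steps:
W(z, h) = -8 (W(z, h) = -8 + 0 = -8)
u - √(((W(-238, -119) - 35648) + Q) - 222168) = -172033 - √(((-8 - 35648) - 1811) - 222168) = -172033 - √((-35656 - 1811) - 222168) = -172033 - √(-37467 - 222168) = -172033 - √(-259635) = -172033 - I*√259635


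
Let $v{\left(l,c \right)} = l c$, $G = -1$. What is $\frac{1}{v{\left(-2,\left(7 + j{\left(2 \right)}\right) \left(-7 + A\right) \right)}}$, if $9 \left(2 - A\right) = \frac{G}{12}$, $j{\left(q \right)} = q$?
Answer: $\frac{6}{539} \approx 0.011132$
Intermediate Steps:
$A = \frac{217}{108}$ ($A = 2 - \frac{\left(-1\right) \frac{1}{12}}{9} = 2 - - \frac{1}{108} = 2 + \frac{1}{108} = \frac{217}{108} \approx 2.0093$)
$v{\left(l,c \right)} = c l$
$\frac{1}{v{\left(-2,\left(7 + j{\left(2 \right)}\right) \left(-7 + A\right) \right)}} = \frac{1}{\left(7 + 2\right) \left(-7 + \frac{217}{108}\right) \left(-2\right)} = \frac{1}{9 \left(- \frac{539}{108}\right) \left(-2\right)} = \frac{1}{\left(- \frac{539}{12}\right) \left(-2\right)} = \frac{1}{\frac{539}{6}} = \frac{6}{539}$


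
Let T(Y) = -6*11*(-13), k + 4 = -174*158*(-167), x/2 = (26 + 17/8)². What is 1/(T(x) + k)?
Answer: 1/4592018 ≈ 2.1777e-7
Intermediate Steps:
x = 50625/32 (x = 2*(26 + 17/8)² = 2*(225/8)² = 2*(50625/64) = 50625/32 ≈ 1582.0)
k = 4591160 (k = -4 - 174*158*(-167) = -4 - 27492*(-167) = -4 + 4591164 = 4591160)
T(Y) = 858 (T(Y) = -66*(-13) = 858)
1/(T(x) + k) = 1/(858 + 4591160) = 1/4592018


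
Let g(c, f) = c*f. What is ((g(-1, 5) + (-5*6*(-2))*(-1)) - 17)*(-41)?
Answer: 3362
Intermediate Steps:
((g(-1, 5) + (-5*6*(-2))*(-1)) - 17)*(-41) = ((-1*5 + (-5*6*(-2))*(-1)) - 17)*(-41) = ((-5 - 30*(-2)*(-1)) - 17)*(-41) = ((-5 + 60*(-1)) - 17)*(-41) = ((-5 - 60) - 17)*(-41) = (-65 - 17)*(-41) = -82*(-41) = 3362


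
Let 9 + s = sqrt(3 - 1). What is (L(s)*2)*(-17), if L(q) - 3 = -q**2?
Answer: 2720 - 612*sqrt(2) ≈ 1854.5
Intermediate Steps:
s = -9 + sqrt(2) (s = -9 + sqrt(3 - 1) = -9 + sqrt(2) ≈ -7.5858)
L(q) = 3 - q**2
(L(s)*2)*(-17) = ((3 - (-9 + sqrt(2))**2)*2)*(-17) = (6 - 2*(-9 + sqrt(2))**2)*(-17) = -102 + 34*(-9 + sqrt(2))**2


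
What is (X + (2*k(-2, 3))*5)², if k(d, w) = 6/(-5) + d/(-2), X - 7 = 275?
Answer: 78400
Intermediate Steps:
X = 282 (X = 7 + 275 = 282)
k(d, w) = -6/5 - d/2 (k(d, w) = 6*(-⅕) + d*(-½) = -6/5 - d/2)
(X + (2*k(-2, 3))*5)² = (282 + (2*(-6/5 - ½*(-2)))*5)² = (282 + (2*(-6/5 + 1))*5)² = (282 + (2*(-⅕))*5)² = (282 - ⅖*5)² = (282 - 2)² = 280² = 78400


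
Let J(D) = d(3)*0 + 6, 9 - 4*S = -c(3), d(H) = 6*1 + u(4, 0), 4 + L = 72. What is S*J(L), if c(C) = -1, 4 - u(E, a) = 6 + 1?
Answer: 12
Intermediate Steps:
u(E, a) = -3 (u(E, a) = 4 - (6 + 1) = 4 - 1*7 = 4 - 7 = -3)
L = 68 (L = -4 + 72 = 68)
d(H) = 3 (d(H) = 6*1 - 3 = 6 - 3 = 3)
S = 2 (S = 9/4 - (-1)*(-1)/4 = 9/4 - ¼*1 = 9/4 - ¼ = 2)
J(D) = 6 (J(D) = 3*0 + 6 = 0 + 6 = 6)
S*J(L) = 2*6 = 12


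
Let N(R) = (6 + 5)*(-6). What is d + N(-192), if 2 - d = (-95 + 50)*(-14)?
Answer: -694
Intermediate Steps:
N(R) = -66 (N(R) = 11*(-6) = -66)
d = -628 (d = 2 - (-95 + 50)*(-14) = 2 - (-45)*(-14) = 2 - 1*630 = 2 - 630 = -628)
d + N(-192) = -628 - 66 = -694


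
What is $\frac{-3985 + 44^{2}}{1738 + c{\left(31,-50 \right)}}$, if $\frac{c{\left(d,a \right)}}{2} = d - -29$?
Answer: $- \frac{2049}{1858} \approx -1.1028$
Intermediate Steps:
$c{\left(d,a \right)} = 58 + 2 d$ ($c{\left(d,a \right)} = 2 \left(d - -29\right) = 2 \left(d + 29\right) = 2 \left(29 + d\right) = 58 + 2 d$)
$\frac{-3985 + 44^{2}}{1738 + c{\left(31,-50 \right)}} = \frac{-3985 + 44^{2}}{1738 + \left(58 + 2 \cdot 31\right)} = \frac{-3985 + 1936}{1738 + \left(58 + 62\right)} = - \frac{2049}{1738 + 120} = - \frac{2049}{1858}$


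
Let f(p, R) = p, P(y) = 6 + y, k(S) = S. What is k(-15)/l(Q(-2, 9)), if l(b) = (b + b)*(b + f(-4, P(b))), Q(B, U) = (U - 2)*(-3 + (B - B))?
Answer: -1/70 ≈ -0.014286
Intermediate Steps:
Q(B, U) = 6 - 3*U (Q(B, U) = (-2 + U)*(-3 + 0) = (-2 + U)*(-3) = 6 - 3*U)
l(b) = 2*b*(-4 + b) (l(b) = (b + b)*(b - 4) = (2*b)*(-4 + b) = 2*b*(-4 + b))
k(-15)/l(Q(-2, 9)) = -15*1/(2*(-4 + (6 - 3*9))*(6 - 3*9)) = -15*1/(2*(-4 + (6 - 27))*(6 - 27)) = -15*(-1/(42*(-4 - 21))) = -15/(2*(-21)*(-25)) = -15/1050 = -15*1/1050 = -1/70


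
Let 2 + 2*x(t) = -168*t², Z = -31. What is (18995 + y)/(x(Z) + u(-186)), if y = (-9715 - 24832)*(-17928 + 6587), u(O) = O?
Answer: -391816522/80911 ≈ -4842.6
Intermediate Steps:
x(t) = -1 - 84*t² (x(t) = -1 + (-168*t²)/2 = -1 - 84*t²)
y = 391797527 (y = -34547*(-11341) = 391797527)
(18995 + y)/(x(Z) + u(-186)) = (18995 + 391797527)/((-1 - 84*(-31)²) - 186) = 391816522/((-1 - 84*961) - 186) = 391816522/((-1 - 80724) - 186) = 391816522/(-80725 - 186) = 391816522/(-80911) = 391816522*(-1/80911) = -391816522/80911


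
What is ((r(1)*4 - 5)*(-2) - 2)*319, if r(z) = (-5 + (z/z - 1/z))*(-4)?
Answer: -48488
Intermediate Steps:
r(z) = 16 + 4/z (r(z) = (-5 + (1 - 1/z))*(-4) = (-4 - 1/z)*(-4) = 16 + 4/z)
((r(1)*4 - 5)*(-2) - 2)*319 = (((16 + 4/1)*4 - 5)*(-2) - 2)*319 = (((16 + 4*1)*4 - 5)*(-2) - 2)*319 = (((16 + 4)*4 - 5)*(-2) - 2)*319 = ((20*4 - 5)*(-2) - 2)*319 = ((80 - 5)*(-2) - 2)*319 = (75*(-2) - 2)*319 = (-150 - 2)*319 = -152*319 = -48488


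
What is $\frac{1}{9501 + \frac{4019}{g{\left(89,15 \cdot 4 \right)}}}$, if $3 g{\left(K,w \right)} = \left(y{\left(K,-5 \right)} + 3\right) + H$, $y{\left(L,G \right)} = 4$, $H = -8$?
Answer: $- \frac{1}{2556} \approx -0.00039124$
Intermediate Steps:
$g{\left(K,w \right)} = - \frac{1}{3}$ ($g{\left(K,w \right)} = \frac{\left(4 + 3\right) - 8}{3} = \frac{7 - 8}{3} = \frac{1}{3} \left(-1\right) = - \frac{1}{3}$)
$\frac{1}{9501 + \frac{4019}{g{\left(89,15 \cdot 4 \right)}}} = \frac{1}{9501 + \frac{4019}{- \frac{1}{3}}} = \frac{1}{9501 + 4019 \left(-3\right)} = \frac{1}{9501 - 12057} = \frac{1}{-2556} = - \frac{1}{2556}$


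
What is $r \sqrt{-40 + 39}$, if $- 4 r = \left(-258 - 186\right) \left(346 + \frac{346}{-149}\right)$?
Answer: $\frac{5684088 i}{149} \approx 38148.0 i$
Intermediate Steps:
$r = \frac{5684088}{149}$ ($r = - \frac{\left(-258 - 186\right) \left(346 + \frac{346}{-149}\right)}{4} = - \frac{\left(-444\right) \left(346 + 346 \left(- \frac{1}{149}\right)\right)}{4} = - \frac{\left(-444\right) \left(346 - \frac{346}{149}\right)}{4} = - \frac{\left(-444\right) \frac{51208}{149}}{4} = \left(- \frac{1}{4}\right) \left(- \frac{22736352}{149}\right) = \frac{5684088}{149} \approx 38148.0$)
$r \sqrt{-40 + 39} = \frac{5684088 \sqrt{-40 + 39}}{149} = \frac{5684088 \sqrt{-1}}{149} = \frac{5684088 i}{149}$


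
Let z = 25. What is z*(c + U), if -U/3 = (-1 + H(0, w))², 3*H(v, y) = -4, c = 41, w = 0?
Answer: 1850/3 ≈ 616.67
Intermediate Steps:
H(v, y) = -4/3 (H(v, y) = (⅓)*(-4) = -4/3)
U = -49/3 (U = -3*(-1 - 4/3)² = -3*(-7/3)² = -3*49/9 = -49/3 ≈ -16.333)
z*(c + U) = 25*(41 - 49/3) = 25*(74/3) = 1850/3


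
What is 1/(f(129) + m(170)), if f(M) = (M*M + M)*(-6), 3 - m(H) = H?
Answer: -1/100787 ≈ -9.9219e-6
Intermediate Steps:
m(H) = 3 - H
f(M) = -6*M - 6*M² (f(M) = (M² + M)*(-6) = (M + M²)*(-6) = -6*M - 6*M²)
1/(f(129) + m(170)) = 1/(-6*129*(1 + 129) + (3 - 1*170)) = 1/(-6*129*130 + (3 - 170)) = 1/(-100620 - 167) = 1/(-100787) = -1/100787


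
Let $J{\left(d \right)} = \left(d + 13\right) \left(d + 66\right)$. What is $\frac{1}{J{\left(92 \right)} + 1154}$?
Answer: $\frac{1}{17744} \approx 5.6357 \cdot 10^{-5}$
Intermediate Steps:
$J{\left(d \right)} = \left(13 + d\right) \left(66 + d\right)$
$\frac{1}{J{\left(92 \right)} + 1154} = \frac{1}{\left(858 + 92^{2} + 79 \cdot 92\right) + 1154} = \frac{1}{\left(858 + 8464 + 7268\right) + 1154} = \frac{1}{16590 + 1154} = \frac{1}{17744}$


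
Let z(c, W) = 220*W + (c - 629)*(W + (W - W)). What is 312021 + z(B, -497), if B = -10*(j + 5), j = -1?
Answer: 535174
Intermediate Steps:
B = -40 (B = -10*(-1 + 5) = -10*4 = -40)
z(c, W) = 220*W + W*(-629 + c) (z(c, W) = 220*W + (-629 + c)*(W + 0) = 220*W + (-629 + c)*W = 220*W + W*(-629 + c))
312021 + z(B, -497) = 312021 - 497*(-409 - 40) = 312021 - 497*(-449) = 312021 + 223153 = 535174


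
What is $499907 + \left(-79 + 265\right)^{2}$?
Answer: $534503$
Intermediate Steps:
$499907 + \left(-79 + 265\right)^{2} = 499907 + 186^{2} = 499907 + 34596 = 534503$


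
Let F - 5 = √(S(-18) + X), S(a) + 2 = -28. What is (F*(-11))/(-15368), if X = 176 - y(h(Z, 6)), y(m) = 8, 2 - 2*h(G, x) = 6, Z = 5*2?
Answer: 55/15368 + 11*√138/15368 ≈ 0.011987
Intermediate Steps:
S(a) = -30 (S(a) = -2 - 28 = -30)
Z = 10
h(G, x) = -2 (h(G, x) = 1 - ½*6 = 1 - 3 = -2)
X = 168 (X = 176 - 1*8 = 176 - 8 = 168)
F = 5 + √138 (F = 5 + √(-30 + 168) = 5 + √138 ≈ 16.747)
(F*(-11))/(-15368) = ((5 + √138)*(-11))/(-15368) = (-55 - 11*√138)*(-1/15368) = 55/15368 + 11*√138/15368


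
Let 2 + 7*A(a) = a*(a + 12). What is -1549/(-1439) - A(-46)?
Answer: -2236875/10073 ≈ -222.07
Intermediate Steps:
A(a) = -2/7 + a*(12 + a)/7 (A(a) = -2/7 + (a*(a + 12))/7 = -2/7 + (a*(12 + a))/7 = -2/7 + a*(12 + a)/7)
-1549/(-1439) - A(-46) = -1549/(-1439) - (-2/7 + (⅐)*(-46)² + (12/7)*(-46)) = -1549*(-1/1439) - (-2/7 + (⅐)*2116 - 552/7) = 1549/1439 - (-2/7 + 2116/7 - 552/7) = 1549/1439 - 1*1562/7 = 1549/1439 - 1562/7 = -2236875/10073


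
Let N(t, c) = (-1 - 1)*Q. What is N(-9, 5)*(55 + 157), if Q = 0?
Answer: 0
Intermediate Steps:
N(t, c) = 0 (N(t, c) = (-1 - 1)*0 = -2*0 = 0)
N(-9, 5)*(55 + 157) = 0*(55 + 157) = 0*212 = 0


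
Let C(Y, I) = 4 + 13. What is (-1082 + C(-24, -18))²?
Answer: 1134225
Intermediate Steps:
C(Y, I) = 17
(-1082 + C(-24, -18))² = (-1082 + 17)² = (-1065)² = 1134225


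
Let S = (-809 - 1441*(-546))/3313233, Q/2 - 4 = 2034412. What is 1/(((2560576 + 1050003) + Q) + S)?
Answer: 3313233/25443678731740 ≈ 1.3022e-7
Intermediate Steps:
Q = 4068832 (Q = 8 + 2*2034412 = 8 + 4068824 = 4068832)
S = 785977/3313233 (S = (-809 + 786786)*(1/3313233) = 785977*(1/3313233) = 785977/3313233 ≈ 0.23722)
1/(((2560576 + 1050003) + Q) + S) = 1/(((2560576 + 1050003) + 4068832) + 785977/3313233) = 1/((3610579 + 4068832) + 785977/3313233) = 1/(7679411 + 785977/3313233) = 1/(25443678731740/3313233) = 3313233/25443678731740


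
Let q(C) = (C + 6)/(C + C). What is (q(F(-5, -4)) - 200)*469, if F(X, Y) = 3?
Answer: -186193/2 ≈ -93097.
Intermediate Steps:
q(C) = (6 + C)/(2*C) (q(C) = (6 + C)/((2*C)) = (6 + C)*(1/(2*C)) = (6 + C)/(2*C))
(q(F(-5, -4)) - 200)*469 = ((½)*(6 + 3)/3 - 200)*469 = ((½)*(⅓)*9 - 200)*469 = (3/2 - 200)*469 = -397/2*469 = -186193/2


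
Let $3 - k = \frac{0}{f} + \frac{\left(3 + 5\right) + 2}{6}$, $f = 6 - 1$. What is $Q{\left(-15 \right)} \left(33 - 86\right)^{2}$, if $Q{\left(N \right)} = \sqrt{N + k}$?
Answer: $\frac{2809 i \sqrt{123}}{3} \approx 10384.0 i$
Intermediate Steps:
$f = 5$ ($f = 6 - 1 = 5$)
$k = \frac{4}{3}$ ($k = 3 - \left(\frac{0}{5} + \frac{\left(3 + 5\right) + 2}{6}\right) = 3 - \left(0 \cdot \frac{1}{5} + \left(8 + 2\right) \frac{1}{6}\right) = 3 - \left(0 + 10 \cdot \frac{1}{6}\right) = 3 - \left(0 + \frac{5}{3}\right) = 3 - \frac{5}{3} = \frac{4}{3} \approx 1.3333$)
$Q{\left(N \right)} = \sqrt{\frac{4}{3} + N}$ ($Q{\left(N \right)} = \sqrt{N + \frac{4}{3}} = \sqrt{\frac{4}{3} + N}$)
$Q{\left(-15 \right)} \left(33 - 86\right)^{2} = \frac{\sqrt{12 + 9 \left(-15\right)}}{3} \left(33 - 86\right)^{2} = \frac{\sqrt{12 - 135}}{3} \left(-53\right)^{2} = \frac{\sqrt{-123}}{3} \cdot 2809 = \frac{i \sqrt{123}}{3} \cdot 2809 = \frac{2809 i \sqrt{123}}{3}$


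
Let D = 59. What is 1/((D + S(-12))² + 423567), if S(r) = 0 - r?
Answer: 1/428608 ≈ 2.3331e-6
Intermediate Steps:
S(r) = -r
1/((D + S(-12))² + 423567) = 1/((59 - 1*(-12))² + 423567) = 1/((59 + 12)² + 423567) = 1/(71² + 423567) = 1/(5041 + 423567) = 1/428608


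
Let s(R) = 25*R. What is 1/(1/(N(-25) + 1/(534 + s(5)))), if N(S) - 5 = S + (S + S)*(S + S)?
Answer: 1634321/659 ≈ 2480.0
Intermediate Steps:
N(S) = 5 + S + 4*S² (N(S) = 5 + (S + (S + S)*(S + S)) = 5 + (S + (2*S)*(2*S)) = 5 + (S + 4*S²) = 5 + S + 4*S²)
1/(1/(N(-25) + 1/(534 + s(5)))) = 1/(1/((5 - 25 + 4*(-25)²) + 1/(534 + 25*5))) = 1/(1/((5 - 25 + 4*625) + 1/(534 + 125))) = 1/(1/((5 - 25 + 2500) + 1/659)) = 1/(1/(2480 + 1/659)) = 1/(1/(1634321/659)) = 1/(659/1634321) = 1634321/659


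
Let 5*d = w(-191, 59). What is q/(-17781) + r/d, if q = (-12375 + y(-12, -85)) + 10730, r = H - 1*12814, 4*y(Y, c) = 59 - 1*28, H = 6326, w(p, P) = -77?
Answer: 769255611/1825516 ≈ 421.39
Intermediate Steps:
y(Y, c) = 31/4 (y(Y, c) = (59 - 1*28)/4 = (59 - 28)/4 = (1/4)*31 = 31/4)
d = -77/5 (d = (1/5)*(-77) = -77/5 ≈ -15.400)
r = -6488 (r = 6326 - 1*12814 = 6326 - 12814 = -6488)
q = -6549/4 (q = (-12375 + 31/4) + 10730 = -49469/4 + 10730 = -6549/4 ≈ -1637.3)
q/(-17781) + r/d = -6549/4/(-17781) - 6488/(-77/5) = -6549/4*(-1/17781) - 6488*(-5/77) = 2183/23708 + 32440/77 = 769255611/1825516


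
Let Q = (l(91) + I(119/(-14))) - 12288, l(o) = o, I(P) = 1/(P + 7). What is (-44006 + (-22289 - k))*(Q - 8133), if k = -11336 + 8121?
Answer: 3847375360/3 ≈ 1.2825e+9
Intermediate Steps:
I(P) = 1/(7 + P)
k = -3215
Q = -36593/3 (Q = (91 + 1/(7 + 119/(-14))) - 12288 = (91 + 1/(7 + 119*(-1/14))) - 12288 = (91 + 1/(7 - 17/2)) - 12288 = (91 + 1/(-3/2)) - 12288 = (91 - ⅔) - 12288 = 271/3 - 12288 = -36593/3 ≈ -12198.)
(-44006 + (-22289 - k))*(Q - 8133) = (-44006 + (-22289 - 1*(-3215)))*(-36593/3 - 8133) = (-44006 + (-22289 + 3215))*(-60992/3) = (-44006 - 19074)*(-60992/3) = -63080*(-60992/3) = 3847375360/3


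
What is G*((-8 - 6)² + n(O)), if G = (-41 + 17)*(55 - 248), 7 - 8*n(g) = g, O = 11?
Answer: 905556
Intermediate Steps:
n(g) = 7/8 - g/8
G = 4632 (G = -24*(-193) = 4632)
G*((-8 - 6)² + n(O)) = 4632*((-8 - 6)² + (7/8 - ⅛*11)) = 4632*((-14)² + (7/8 - 11/8)) = 4632*(196 - ½) = 4632*(391/2) = 905556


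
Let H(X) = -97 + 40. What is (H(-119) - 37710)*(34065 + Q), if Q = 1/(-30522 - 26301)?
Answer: -24368218793966/18941 ≈ -1.2865e+9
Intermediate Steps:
Q = -1/56823 (Q = 1/(-56823) = -1/56823 ≈ -1.7599e-5)
H(X) = -57
(H(-119) - 37710)*(34065 + Q) = (-57 - 37710)*(34065 - 1/56823) = -37767*1935675494/56823 = -24368218793966/18941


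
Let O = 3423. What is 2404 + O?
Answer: 5827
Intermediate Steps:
2404 + O = 2404 + 3423 = 5827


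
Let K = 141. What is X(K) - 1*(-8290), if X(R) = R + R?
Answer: 8572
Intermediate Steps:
X(R) = 2*R
X(K) - 1*(-8290) = 2*141 - 1*(-8290) = 282 + 8290 = 8572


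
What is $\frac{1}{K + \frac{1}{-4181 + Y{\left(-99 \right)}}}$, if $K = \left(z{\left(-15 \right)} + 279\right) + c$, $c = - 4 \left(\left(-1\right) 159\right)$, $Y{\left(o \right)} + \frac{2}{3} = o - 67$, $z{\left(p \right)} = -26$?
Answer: $\frac{13043}{11595224} \approx 0.0011249$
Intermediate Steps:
$Y{\left(o \right)} = - \frac{203}{3} + o$ ($Y{\left(o \right)} = - \frac{2}{3} + \left(o - 67\right) = - \frac{2}{3} + \left(-67 + o\right) = - \frac{203}{3} + o$)
$c = 636$ ($c = \left(-4\right) \left(-159\right) = 636$)
$K = 889$ ($K = \left(-26 + 279\right) + 636 = 253 + 636 = 889$)
$\frac{1}{K + \frac{1}{-4181 + Y{\left(-99 \right)}}} = \frac{1}{889 + \frac{1}{-4181 - \frac{500}{3}}} = \frac{1}{889 + \frac{1}{- \frac{13043}{3}}} = \frac{1}{889 - \frac{3}{13043}} = \frac{1}{\frac{11595224}{13043}} = \frac{13043}{11595224}$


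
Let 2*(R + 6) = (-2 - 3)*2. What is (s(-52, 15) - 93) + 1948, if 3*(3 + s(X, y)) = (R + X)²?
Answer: 3175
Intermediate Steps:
R = -11 (R = -6 + ((-2 - 3)*2)/2 = -6 + (-5*2)/2 = -6 + (½)*(-10) = -6 - 5 = -11)
s(X, y) = -3 + (-11 + X)²/3
(s(-52, 15) - 93) + 1948 = ((-3 + (-11 - 52)²/3) - 93) + 1948 = ((-3 + (⅓)*(-63)²) - 93) + 1948 = ((-3 + (⅓)*3969) - 93) + 1948 = ((-3 + 1323) - 93) + 1948 = (1320 - 93) + 1948 = 1227 + 1948 = 3175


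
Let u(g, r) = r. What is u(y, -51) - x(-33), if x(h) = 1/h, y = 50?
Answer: -1682/33 ≈ -50.970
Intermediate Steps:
u(y, -51) - x(-33) = -51 - 1/(-33) = -51 - 1*(-1/33) = -51 + 1/33 = -1682/33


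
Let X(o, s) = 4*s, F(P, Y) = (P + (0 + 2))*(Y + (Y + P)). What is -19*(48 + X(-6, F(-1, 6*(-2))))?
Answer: 988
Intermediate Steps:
F(P, Y) = (2 + P)*(P + 2*Y) (F(P, Y) = (P + 2)*(Y + (P + Y)) = (2 + P)*(P + 2*Y))
-19*(48 + X(-6, F(-1, 6*(-2)))) = -19*(48 + 4*((-1)² + 2*(-1) + 4*(6*(-2)) + 2*(-1)*(6*(-2)))) = -19*(48 + 4*(1 - 2 + 4*(-12) + 2*(-1)*(-12))) = -19*(48 + 4*(1 - 2 - 48 + 24)) = -19*(48 + 4*(-25)) = -19*(48 - 100) = -19*(-52) = 988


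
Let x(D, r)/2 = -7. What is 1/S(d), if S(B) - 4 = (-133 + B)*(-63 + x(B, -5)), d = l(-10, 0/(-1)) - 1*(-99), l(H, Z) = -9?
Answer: 1/3315 ≈ 0.00030166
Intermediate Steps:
x(D, r) = -14 (x(D, r) = 2*(-7) = -14)
d = 90 (d = -9 - 1*(-99) = -9 + 99 = 90)
S(B) = 10245 - 77*B (S(B) = 4 + (-133 + B)*(-63 - 14) = 4 + (-133 + B)*(-77) = 4 + (10241 - 77*B) = 10245 - 77*B)
1/S(d) = 1/(10245 - 77*90) = 1/(10245 - 6930) = 1/3315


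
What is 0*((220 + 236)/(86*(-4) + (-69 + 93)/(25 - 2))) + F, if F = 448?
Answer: 448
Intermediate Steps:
0*((220 + 236)/(86*(-4) + (-69 + 93)/(25 - 2))) + F = 0*((220 + 236)/(86*(-4) + (-69 + 93)/(25 - 2))) + 448 = 0*(456/(-344 + 24/23)) + 448 = 0*(456/(-7888/23)) + 448 = 0*(456*(-23/7888)) + 448 = 0*(-1311/986) + 448 = 0 + 448 = 448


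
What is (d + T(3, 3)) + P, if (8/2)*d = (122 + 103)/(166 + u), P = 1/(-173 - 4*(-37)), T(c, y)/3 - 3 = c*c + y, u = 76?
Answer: 1093657/24200 ≈ 45.192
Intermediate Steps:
T(c, y) = 9 + 3*y + 3*c**2 (T(c, y) = 9 + 3*(c*c + y) = 9 + 3*(c**2 + y) = 9 + 3*(y + c**2) = 9 + (3*y + 3*c**2) = 9 + 3*y + 3*c**2)
P = -1/25 (P = 1/(-173 + 148) = 1/(-25) = -1/25 ≈ -0.040000)
d = 225/968 (d = ((122 + 103)/(166 + 76))/4 = (225/242)/4 = (225*(1/242))/4 = (1/4)*(225/242) = 225/968 ≈ 0.23244)
(d + T(3, 3)) + P = (225/968 + (9 + 3*3 + 3*3**2)) - 1/25 = (225/968 + (9 + 9 + 3*9)) - 1/25 = (225/968 + (9 + 9 + 27)) - 1/25 = (225/968 + 45) - 1/25 = 43785/968 - 1/25 = 1093657/24200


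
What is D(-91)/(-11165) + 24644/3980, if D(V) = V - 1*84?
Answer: 1970334/317405 ≈ 6.2076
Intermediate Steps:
D(V) = -84 + V (D(V) = V - 84 = -84 + V)
D(-91)/(-11165) + 24644/3980 = (-84 - 91)/(-11165) + 24644/3980 = -175*(-1/11165) + 24644*(1/3980) = 5/319 + 6161/995 = 1970334/317405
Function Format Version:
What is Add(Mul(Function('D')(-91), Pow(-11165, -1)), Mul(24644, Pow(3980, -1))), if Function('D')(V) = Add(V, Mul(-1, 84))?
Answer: Rational(1970334, 317405) ≈ 6.2076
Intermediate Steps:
Function('D')(V) = Add(-84, V) (Function('D')(V) = Add(V, -84) = Add(-84, V))
Add(Mul(Function('D')(-91), Pow(-11165, -1)), Mul(24644, Pow(3980, -1))) = Add(Mul(Add(-84, -91), Pow(-11165, -1)), Mul(24644, Pow(3980, -1))) = Add(Mul(-175, Rational(-1, 11165)), Mul(24644, Rational(1, 3980))) = Add(Rational(5, 319), Rational(6161, 995)) = Rational(1970334, 317405)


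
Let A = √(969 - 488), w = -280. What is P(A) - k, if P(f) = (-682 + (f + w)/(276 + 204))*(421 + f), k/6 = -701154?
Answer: 627129187/160 - 109073*√481/160 ≈ 3.9046e+6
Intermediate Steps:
k = -4206924 (k = 6*(-701154) = -4206924)
A = √481 ≈ 21.932
P(f) = (421 + f)*(-8191/12 + f/480) (P(f) = (-682 + (f - 280)/(276 + 204))*(421 + f) = (-682 + (-280 + f)/480)*(421 + f) = (-682 + (-280 + f)*(1/480))*(421 + f) = (-682 + (-7/12 + f/480))*(421 + f) = (-8191/12 + f/480)*(421 + f) = (421 + f)*(-8191/12 + f/480))
P(A) - k = (-3448411/12 - 109073*√481/160 + (√481)²/480) - 1*(-4206924) = (-3448411/12 - 109073*√481/160 + (1/480)*481) + 4206924 = (-3448411/12 - 109073*√481/160 + 481/480) + 4206924 = (-45978653/160 - 109073*√481/160) + 4206924 = 627129187/160 - 109073*√481/160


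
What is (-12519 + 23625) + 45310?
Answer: 56416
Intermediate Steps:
(-12519 + 23625) + 45310 = 11106 + 45310 = 56416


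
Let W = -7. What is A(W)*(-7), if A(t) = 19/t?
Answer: 19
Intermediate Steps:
A(W)*(-7) = (19/(-7))*(-7) = (19*(-1/7))*(-7) = -19/7*(-7) = 19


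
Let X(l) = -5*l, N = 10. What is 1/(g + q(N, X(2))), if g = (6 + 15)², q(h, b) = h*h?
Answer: 1/541 ≈ 0.0018484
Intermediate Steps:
q(h, b) = h²
g = 441 (g = 21² = 441)
1/(g + q(N, X(2))) = 1/(441 + 10²) = 1/(441 + 100) = 1/541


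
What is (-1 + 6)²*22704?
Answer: 567600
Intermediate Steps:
(-1 + 6)²*22704 = 5²*22704 = 25*22704 = 567600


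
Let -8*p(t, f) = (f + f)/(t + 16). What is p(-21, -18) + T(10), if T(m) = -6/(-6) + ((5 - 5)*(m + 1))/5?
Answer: ⅒ ≈ 0.10000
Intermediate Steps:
T(m) = 1 (T(m) = -6*(-⅙) + (0*(1 + m))*(⅕) = 1 + 0*(⅕) = 1 + 0 = 1)
p(t, f) = -f/(4*(16 + t)) (p(t, f) = -(f + f)/(8*(t + 16)) = -2*f/(8*(16 + t)) = -f/(4*(16 + t)))
p(-21, -18) + T(10) = -1*(-18)/(64 + 4*(-21)) + 1 = -1*(-18)/(64 - 84) + 1 = -1*(-18)/(-20) + 1 = -1*(-18)*(-1/20) + 1 = -9/10 + 1 = ⅒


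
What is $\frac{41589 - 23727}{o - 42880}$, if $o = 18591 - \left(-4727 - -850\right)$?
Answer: $- \frac{2977}{3402} \approx -0.87507$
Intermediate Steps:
$o = 22468$ ($o = 18591 - \left(-4727 + 850\right) = 18591 - -3877 = 18591 + 3877 = 22468$)
$\frac{41589 - 23727}{o - 42880} = \frac{41589 - 23727}{22468 - 42880} = \frac{17862}{-20412} = 17862 \left(- \frac{1}{20412}\right) = - \frac{2977}{3402}$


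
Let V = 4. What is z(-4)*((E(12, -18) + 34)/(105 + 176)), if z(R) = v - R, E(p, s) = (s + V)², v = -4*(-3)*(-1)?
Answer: -1840/281 ≈ -6.5480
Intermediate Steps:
v = -12 (v = 12*(-1) = -12)
E(p, s) = (4 + s)² (E(p, s) = (s + 4)² = (4 + s)²)
z(R) = -12 - R
z(-4)*((E(12, -18) + 34)/(105 + 176)) = (-12 - 1*(-4))*(((4 - 18)² + 34)/(105 + 176)) = (-12 + 4)*(((-14)² + 34)/281) = -8*(196 + 34)/281 = -1840/281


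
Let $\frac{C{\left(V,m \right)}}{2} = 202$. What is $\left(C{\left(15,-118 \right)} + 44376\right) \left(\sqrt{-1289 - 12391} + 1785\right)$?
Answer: $79932300 + 537360 i \sqrt{95} \approx 7.9932 \cdot 10^{7} + 5.2375 \cdot 10^{6} i$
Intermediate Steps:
$C{\left(V,m \right)} = 404$ ($C{\left(V,m \right)} = 2 \cdot 202 = 404$)
$\left(C{\left(15,-118 \right)} + 44376\right) \left(\sqrt{-1289 - 12391} + 1785\right) = \left(404 + 44376\right) \left(\sqrt{-1289 - 12391} + 1785\right) = 44780 \left(\sqrt{-13680} + 1785\right) = 44780 \left(12 i \sqrt{95} + 1785\right) = 44780 \left(1785 + 12 i \sqrt{95}\right) = 79932300 + 537360 i \sqrt{95}$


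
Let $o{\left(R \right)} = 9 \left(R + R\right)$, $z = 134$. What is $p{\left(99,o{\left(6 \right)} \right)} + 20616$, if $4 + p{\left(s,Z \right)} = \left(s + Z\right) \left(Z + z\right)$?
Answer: $70706$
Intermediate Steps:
$o{\left(R \right)} = 18 R$ ($o{\left(R \right)} = 9 \cdot 2 R = 18 R$)
$p{\left(s,Z \right)} = -4 + \left(134 + Z\right) \left(Z + s\right)$ ($p{\left(s,Z \right)} = -4 + \left(s + Z\right) \left(Z + 134\right) = -4 + \left(Z + s\right) \left(134 + Z\right) = -4 + \left(134 + Z\right) \left(Z + s\right)$)
$p{\left(99,o{\left(6 \right)} \right)} + 20616 = \left(-4 + \left(18 \cdot 6\right)^{2} + 134 \cdot 18 \cdot 6 + 134 \cdot 99 + 18 \cdot 6 \cdot 99\right) + 20616 = \left(-4 + 108^{2} + 134 \cdot 108 + 13266 + 108 \cdot 99\right) + 20616 = \left(-4 + 11664 + 14472 + 13266 + 10692\right) + 20616 = 50090 + 20616 = 70706$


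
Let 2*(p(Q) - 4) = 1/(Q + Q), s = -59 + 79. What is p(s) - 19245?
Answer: -1539279/80 ≈ -19241.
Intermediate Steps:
s = 20
p(Q) = 4 + 1/(4*Q) (p(Q) = 4 + 1/(2*(Q + Q)) = 4 + 1/(2*((2*Q))) = 4 + (1/(2*Q))/2 = 4 + 1/(4*Q))
p(s) - 19245 = (4 + (¼)/20) - 19245 = (4 + (¼)*(1/20)) - 19245 = (4 + 1/80) - 19245 = 321/80 - 19245 = -1539279/80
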